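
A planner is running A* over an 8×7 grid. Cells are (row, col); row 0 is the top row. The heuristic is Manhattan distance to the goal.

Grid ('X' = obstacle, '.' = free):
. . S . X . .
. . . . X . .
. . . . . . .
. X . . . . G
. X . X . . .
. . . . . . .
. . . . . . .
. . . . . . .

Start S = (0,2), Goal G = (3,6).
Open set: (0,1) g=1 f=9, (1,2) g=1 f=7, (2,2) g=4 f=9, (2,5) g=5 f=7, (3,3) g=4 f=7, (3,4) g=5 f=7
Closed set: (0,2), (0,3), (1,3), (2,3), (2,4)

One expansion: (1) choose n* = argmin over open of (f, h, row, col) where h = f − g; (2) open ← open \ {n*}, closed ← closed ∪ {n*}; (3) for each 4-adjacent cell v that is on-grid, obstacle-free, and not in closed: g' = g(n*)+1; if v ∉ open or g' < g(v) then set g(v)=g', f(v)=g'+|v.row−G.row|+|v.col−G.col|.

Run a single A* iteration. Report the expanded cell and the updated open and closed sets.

step 1: expand (2,5) (f=7, h=2) → closed; open now [(0,1) g=1 f=9, (1,2) g=1 f=7, (1,5) g=6 f=9, (2,2) g=4 f=9, (2,6) g=6 f=7, (3,3) g=4 f=7, (3,4) g=5 f=7, (3,5) g=6 f=7]

expanded=(2,5); open=[(0,1) g=1 f=9, (1,2) g=1 f=7, (1,5) g=6 f=9, (2,2) g=4 f=9, (2,6) g=6 f=7, (3,3) g=4 f=7, (3,4) g=5 f=7, (3,5) g=6 f=7]; closed=[(0,2), (0,3), (1,3), (2,3), (2,4), (2,5)]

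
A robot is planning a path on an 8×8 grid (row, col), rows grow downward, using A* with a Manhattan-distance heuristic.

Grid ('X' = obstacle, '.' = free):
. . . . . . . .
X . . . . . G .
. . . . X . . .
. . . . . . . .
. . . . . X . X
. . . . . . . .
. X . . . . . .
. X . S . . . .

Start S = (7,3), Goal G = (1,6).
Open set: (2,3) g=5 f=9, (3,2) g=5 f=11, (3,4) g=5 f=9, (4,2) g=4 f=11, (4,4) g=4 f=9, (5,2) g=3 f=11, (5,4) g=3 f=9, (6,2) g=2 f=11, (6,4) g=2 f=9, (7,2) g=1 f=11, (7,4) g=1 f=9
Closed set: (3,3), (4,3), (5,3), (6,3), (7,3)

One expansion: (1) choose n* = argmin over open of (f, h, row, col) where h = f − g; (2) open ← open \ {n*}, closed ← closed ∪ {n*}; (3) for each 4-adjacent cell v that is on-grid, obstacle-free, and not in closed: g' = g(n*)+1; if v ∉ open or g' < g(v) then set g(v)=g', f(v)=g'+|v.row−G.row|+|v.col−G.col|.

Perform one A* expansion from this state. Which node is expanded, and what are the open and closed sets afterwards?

step 1: expand (2,3) (f=9, h=4) → closed; open now [(1,3) g=6 f=9, (2,2) g=6 f=11, (3,2) g=5 f=11, (3,4) g=5 f=9, (4,2) g=4 f=11, (4,4) g=4 f=9, (5,2) g=3 f=11, (5,4) g=3 f=9, (6,2) g=2 f=11, (6,4) g=2 f=9, (7,2) g=1 f=11, (7,4) g=1 f=9]

expanded=(2,3); open=[(1,3) g=6 f=9, (2,2) g=6 f=11, (3,2) g=5 f=11, (3,4) g=5 f=9, (4,2) g=4 f=11, (4,4) g=4 f=9, (5,2) g=3 f=11, (5,4) g=3 f=9, (6,2) g=2 f=11, (6,4) g=2 f=9, (7,2) g=1 f=11, (7,4) g=1 f=9]; closed=[(2,3), (3,3), (4,3), (5,3), (6,3), (7,3)]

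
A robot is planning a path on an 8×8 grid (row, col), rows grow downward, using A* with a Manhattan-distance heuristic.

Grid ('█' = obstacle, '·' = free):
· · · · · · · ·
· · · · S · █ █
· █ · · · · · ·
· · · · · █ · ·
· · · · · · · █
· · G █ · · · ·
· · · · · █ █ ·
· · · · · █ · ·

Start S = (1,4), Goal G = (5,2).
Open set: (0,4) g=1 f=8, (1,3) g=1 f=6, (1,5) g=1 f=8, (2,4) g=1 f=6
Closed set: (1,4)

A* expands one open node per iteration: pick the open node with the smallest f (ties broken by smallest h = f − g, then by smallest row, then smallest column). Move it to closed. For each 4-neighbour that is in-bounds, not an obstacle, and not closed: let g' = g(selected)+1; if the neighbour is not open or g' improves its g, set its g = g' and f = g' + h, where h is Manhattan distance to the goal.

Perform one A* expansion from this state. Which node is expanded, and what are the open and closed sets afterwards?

step 1: expand (1,3) (f=6, h=5) → closed; open now [(0,3) g=2 f=8, (0,4) g=1 f=8, (1,2) g=2 f=6, (1,5) g=1 f=8, (2,3) g=2 f=6, (2,4) g=1 f=6]

expanded=(1,3); open=[(0,3) g=2 f=8, (0,4) g=1 f=8, (1,2) g=2 f=6, (1,5) g=1 f=8, (2,3) g=2 f=6, (2,4) g=1 f=6]; closed=[(1,3), (1,4)]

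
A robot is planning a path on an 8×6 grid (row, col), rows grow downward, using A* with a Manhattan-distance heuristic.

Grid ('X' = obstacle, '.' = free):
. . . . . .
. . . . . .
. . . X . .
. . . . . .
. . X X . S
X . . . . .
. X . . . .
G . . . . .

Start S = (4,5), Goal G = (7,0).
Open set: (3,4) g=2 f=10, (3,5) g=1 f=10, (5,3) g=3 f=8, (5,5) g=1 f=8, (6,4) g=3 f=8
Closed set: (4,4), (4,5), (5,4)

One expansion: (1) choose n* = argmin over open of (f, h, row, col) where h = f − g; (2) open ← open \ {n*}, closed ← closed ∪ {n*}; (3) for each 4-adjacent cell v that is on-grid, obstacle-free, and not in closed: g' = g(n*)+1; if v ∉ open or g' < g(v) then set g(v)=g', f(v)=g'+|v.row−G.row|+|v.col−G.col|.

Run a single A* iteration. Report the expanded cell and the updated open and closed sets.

expanded=(5,3); open=[(3,4) g=2 f=10, (3,5) g=1 f=10, (5,2) g=4 f=8, (5,5) g=1 f=8, (6,3) g=4 f=8, (6,4) g=3 f=8]; closed=[(4,4), (4,5), (5,3), (5,4)]

step 1: expand (5,3) (f=8, h=5) → closed; open now [(3,4) g=2 f=10, (3,5) g=1 f=10, (5,2) g=4 f=8, (5,5) g=1 f=8, (6,3) g=4 f=8, (6,4) g=3 f=8]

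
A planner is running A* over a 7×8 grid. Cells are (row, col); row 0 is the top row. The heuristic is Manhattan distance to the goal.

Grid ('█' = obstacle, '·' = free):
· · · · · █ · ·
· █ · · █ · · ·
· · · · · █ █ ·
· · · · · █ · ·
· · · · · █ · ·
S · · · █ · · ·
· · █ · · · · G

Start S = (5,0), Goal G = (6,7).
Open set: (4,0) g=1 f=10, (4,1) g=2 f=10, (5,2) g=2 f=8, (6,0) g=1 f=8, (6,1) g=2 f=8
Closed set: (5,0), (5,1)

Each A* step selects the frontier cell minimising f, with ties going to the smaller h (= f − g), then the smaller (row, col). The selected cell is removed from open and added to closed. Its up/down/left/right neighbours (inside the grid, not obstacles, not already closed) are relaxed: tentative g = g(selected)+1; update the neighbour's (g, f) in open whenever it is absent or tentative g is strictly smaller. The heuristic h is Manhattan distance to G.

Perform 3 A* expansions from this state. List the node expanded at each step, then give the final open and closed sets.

order=[(5,2) → (5,3) → (6,3)]; open=[(4,0) g=1 f=10, (4,1) g=2 f=10, (4,2) g=3 f=10, (4,3) g=4 f=10, (6,0) g=1 f=8, (6,1) g=2 f=8, (6,4) g=5 f=8]; closed=[(5,0), (5,1), (5,2), (5,3), (6,3)]

step 1: expand (5,2) (f=8, h=6) → closed; open now [(4,0) g=1 f=10, (4,1) g=2 f=10, (4,2) g=3 f=10, (5,3) g=3 f=8, (6,0) g=1 f=8, (6,1) g=2 f=8]
step 2: expand (5,3) (f=8, h=5) → closed; open now [(4,0) g=1 f=10, (4,1) g=2 f=10, (4,2) g=3 f=10, (4,3) g=4 f=10, (6,0) g=1 f=8, (6,1) g=2 f=8, (6,3) g=4 f=8]
step 3: expand (6,3) (f=8, h=4) → closed; open now [(4,0) g=1 f=10, (4,1) g=2 f=10, (4,2) g=3 f=10, (4,3) g=4 f=10, (6,0) g=1 f=8, (6,1) g=2 f=8, (6,4) g=5 f=8]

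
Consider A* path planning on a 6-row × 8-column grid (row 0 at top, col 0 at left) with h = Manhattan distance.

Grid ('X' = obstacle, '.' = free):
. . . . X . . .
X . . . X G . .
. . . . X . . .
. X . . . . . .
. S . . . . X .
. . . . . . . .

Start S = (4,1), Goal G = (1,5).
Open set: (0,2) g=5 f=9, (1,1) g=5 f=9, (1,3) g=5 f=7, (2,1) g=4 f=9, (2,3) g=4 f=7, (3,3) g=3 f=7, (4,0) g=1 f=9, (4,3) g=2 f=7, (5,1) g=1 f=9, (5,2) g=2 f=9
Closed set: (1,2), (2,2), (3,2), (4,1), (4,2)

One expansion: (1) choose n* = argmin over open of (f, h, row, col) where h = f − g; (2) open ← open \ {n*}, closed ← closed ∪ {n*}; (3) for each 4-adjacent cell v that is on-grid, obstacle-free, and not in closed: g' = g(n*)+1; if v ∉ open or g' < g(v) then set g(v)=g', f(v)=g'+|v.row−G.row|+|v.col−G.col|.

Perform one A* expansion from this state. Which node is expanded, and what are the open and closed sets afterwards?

step 1: expand (1,3) (f=7, h=2) → closed; open now [(0,2) g=5 f=9, (0,3) g=6 f=9, (1,1) g=5 f=9, (2,1) g=4 f=9, (2,3) g=4 f=7, (3,3) g=3 f=7, (4,0) g=1 f=9, (4,3) g=2 f=7, (5,1) g=1 f=9, (5,2) g=2 f=9]

expanded=(1,3); open=[(0,2) g=5 f=9, (0,3) g=6 f=9, (1,1) g=5 f=9, (2,1) g=4 f=9, (2,3) g=4 f=7, (3,3) g=3 f=7, (4,0) g=1 f=9, (4,3) g=2 f=7, (5,1) g=1 f=9, (5,2) g=2 f=9]; closed=[(1,2), (1,3), (2,2), (3,2), (4,1), (4,2)]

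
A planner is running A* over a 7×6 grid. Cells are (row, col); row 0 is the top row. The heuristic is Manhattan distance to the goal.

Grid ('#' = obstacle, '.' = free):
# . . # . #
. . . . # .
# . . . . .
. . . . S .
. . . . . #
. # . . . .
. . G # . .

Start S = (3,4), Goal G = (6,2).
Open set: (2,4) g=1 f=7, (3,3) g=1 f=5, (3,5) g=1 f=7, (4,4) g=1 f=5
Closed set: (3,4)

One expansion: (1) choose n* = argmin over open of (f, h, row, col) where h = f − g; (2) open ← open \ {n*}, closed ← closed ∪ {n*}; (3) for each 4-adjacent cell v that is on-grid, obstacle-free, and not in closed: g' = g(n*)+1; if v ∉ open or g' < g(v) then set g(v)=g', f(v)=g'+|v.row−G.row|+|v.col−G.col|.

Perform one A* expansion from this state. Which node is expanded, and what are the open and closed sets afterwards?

expanded=(3,3); open=[(2,3) g=2 f=7, (2,4) g=1 f=7, (3,2) g=2 f=5, (3,5) g=1 f=7, (4,3) g=2 f=5, (4,4) g=1 f=5]; closed=[(3,3), (3,4)]

step 1: expand (3,3) (f=5, h=4) → closed; open now [(2,3) g=2 f=7, (2,4) g=1 f=7, (3,2) g=2 f=5, (3,5) g=1 f=7, (4,3) g=2 f=5, (4,4) g=1 f=5]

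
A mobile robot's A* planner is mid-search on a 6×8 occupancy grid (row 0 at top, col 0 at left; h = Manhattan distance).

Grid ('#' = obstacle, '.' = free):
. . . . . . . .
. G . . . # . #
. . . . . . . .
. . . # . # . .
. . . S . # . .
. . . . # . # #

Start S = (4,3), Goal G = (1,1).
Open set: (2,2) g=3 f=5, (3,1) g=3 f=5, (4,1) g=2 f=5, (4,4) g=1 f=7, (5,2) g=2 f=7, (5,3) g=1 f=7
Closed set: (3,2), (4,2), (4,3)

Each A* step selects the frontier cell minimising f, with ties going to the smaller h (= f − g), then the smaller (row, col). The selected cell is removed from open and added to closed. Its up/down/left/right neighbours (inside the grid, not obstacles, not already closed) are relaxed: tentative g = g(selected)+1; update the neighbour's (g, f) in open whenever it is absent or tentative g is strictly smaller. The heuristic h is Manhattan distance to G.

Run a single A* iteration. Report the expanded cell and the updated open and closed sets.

step 1: expand (2,2) (f=5, h=2) → closed; open now [(1,2) g=4 f=5, (2,1) g=4 f=5, (2,3) g=4 f=7, (3,1) g=3 f=5, (4,1) g=2 f=5, (4,4) g=1 f=7, (5,2) g=2 f=7, (5,3) g=1 f=7]

expanded=(2,2); open=[(1,2) g=4 f=5, (2,1) g=4 f=5, (2,3) g=4 f=7, (3,1) g=3 f=5, (4,1) g=2 f=5, (4,4) g=1 f=7, (5,2) g=2 f=7, (5,3) g=1 f=7]; closed=[(2,2), (3,2), (4,2), (4,3)]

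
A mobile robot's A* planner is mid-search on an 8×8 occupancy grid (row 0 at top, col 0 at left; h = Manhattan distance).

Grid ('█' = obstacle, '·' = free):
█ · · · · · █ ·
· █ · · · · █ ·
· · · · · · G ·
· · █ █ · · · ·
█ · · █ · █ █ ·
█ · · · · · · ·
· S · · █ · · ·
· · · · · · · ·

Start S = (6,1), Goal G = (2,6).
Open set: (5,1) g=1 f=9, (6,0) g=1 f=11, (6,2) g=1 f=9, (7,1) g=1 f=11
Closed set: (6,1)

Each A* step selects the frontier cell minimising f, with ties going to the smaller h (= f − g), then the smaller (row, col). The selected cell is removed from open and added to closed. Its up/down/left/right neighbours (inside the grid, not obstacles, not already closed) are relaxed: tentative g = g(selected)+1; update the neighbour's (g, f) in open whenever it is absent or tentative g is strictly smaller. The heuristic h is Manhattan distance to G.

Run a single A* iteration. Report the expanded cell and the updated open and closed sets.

expanded=(5,1); open=[(4,1) g=2 f=9, (5,2) g=2 f=9, (6,0) g=1 f=11, (6,2) g=1 f=9, (7,1) g=1 f=11]; closed=[(5,1), (6,1)]

step 1: expand (5,1) (f=9, h=8) → closed; open now [(4,1) g=2 f=9, (5,2) g=2 f=9, (6,0) g=1 f=11, (6,2) g=1 f=9, (7,1) g=1 f=11]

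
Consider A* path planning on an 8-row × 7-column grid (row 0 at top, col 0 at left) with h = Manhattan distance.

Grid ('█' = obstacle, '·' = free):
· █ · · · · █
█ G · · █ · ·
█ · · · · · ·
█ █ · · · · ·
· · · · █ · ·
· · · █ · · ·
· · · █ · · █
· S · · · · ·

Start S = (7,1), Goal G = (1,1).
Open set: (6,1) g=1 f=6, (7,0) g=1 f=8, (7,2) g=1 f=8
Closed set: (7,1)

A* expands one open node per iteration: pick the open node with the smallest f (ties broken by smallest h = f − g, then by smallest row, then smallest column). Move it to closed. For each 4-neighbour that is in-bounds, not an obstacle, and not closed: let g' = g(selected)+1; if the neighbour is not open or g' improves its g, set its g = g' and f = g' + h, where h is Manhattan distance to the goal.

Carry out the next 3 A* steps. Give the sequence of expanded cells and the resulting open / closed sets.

step 1: expand (6,1) (f=6, h=5) → closed; open now [(5,1) g=2 f=6, (6,0) g=2 f=8, (6,2) g=2 f=8, (7,0) g=1 f=8, (7,2) g=1 f=8]
step 2: expand (5,1) (f=6, h=4) → closed; open now [(4,1) g=3 f=6, (5,0) g=3 f=8, (5,2) g=3 f=8, (6,0) g=2 f=8, (6,2) g=2 f=8, (7,0) g=1 f=8, (7,2) g=1 f=8]
step 3: expand (4,1) (f=6, h=3) → closed; open now [(4,0) g=4 f=8, (4,2) g=4 f=8, (5,0) g=3 f=8, (5,2) g=3 f=8, (6,0) g=2 f=8, (6,2) g=2 f=8, (7,0) g=1 f=8, (7,2) g=1 f=8]

order=[(6,1) → (5,1) → (4,1)]; open=[(4,0) g=4 f=8, (4,2) g=4 f=8, (5,0) g=3 f=8, (5,2) g=3 f=8, (6,0) g=2 f=8, (6,2) g=2 f=8, (7,0) g=1 f=8, (7,2) g=1 f=8]; closed=[(4,1), (5,1), (6,1), (7,1)]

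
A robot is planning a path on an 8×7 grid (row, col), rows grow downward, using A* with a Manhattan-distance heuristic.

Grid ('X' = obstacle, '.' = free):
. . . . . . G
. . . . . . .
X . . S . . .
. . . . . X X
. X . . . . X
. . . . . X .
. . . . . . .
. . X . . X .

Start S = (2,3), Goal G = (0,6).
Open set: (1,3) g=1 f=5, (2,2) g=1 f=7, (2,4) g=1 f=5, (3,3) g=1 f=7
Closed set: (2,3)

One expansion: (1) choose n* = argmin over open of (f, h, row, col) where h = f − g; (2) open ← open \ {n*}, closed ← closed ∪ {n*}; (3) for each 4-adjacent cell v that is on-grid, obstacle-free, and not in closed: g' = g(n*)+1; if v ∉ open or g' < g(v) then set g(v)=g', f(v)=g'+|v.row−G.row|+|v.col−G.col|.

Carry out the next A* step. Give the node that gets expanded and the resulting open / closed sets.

expanded=(1,3); open=[(0,3) g=2 f=5, (1,2) g=2 f=7, (1,4) g=2 f=5, (2,2) g=1 f=7, (2,4) g=1 f=5, (3,3) g=1 f=7]; closed=[(1,3), (2,3)]

step 1: expand (1,3) (f=5, h=4) → closed; open now [(0,3) g=2 f=5, (1,2) g=2 f=7, (1,4) g=2 f=5, (2,2) g=1 f=7, (2,4) g=1 f=5, (3,3) g=1 f=7]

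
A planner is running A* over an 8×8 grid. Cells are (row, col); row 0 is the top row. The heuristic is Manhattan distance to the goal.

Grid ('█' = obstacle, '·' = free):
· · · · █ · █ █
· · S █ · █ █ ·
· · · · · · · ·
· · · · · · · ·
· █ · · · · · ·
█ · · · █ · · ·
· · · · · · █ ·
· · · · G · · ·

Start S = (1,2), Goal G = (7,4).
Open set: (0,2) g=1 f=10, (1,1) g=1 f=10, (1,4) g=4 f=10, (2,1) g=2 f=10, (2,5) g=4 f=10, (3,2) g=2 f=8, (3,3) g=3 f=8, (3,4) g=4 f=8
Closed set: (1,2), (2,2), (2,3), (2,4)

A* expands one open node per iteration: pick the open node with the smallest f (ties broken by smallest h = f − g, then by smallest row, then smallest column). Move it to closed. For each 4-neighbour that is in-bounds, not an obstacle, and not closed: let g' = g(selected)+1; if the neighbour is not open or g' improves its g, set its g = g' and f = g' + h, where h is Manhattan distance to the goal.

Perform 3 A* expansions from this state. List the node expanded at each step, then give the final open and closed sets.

order=[(3,4) → (4,4) → (3,3)]; open=[(0,2) g=1 f=10, (1,1) g=1 f=10, (1,4) g=4 f=10, (2,1) g=2 f=10, (2,5) g=4 f=10, (3,2) g=2 f=8, (3,5) g=5 f=10, (4,3) g=4 f=8, (4,5) g=6 f=10]; closed=[(1,2), (2,2), (2,3), (2,4), (3,3), (3,4), (4,4)]

step 1: expand (3,4) (f=8, h=4) → closed; open now [(0,2) g=1 f=10, (1,1) g=1 f=10, (1,4) g=4 f=10, (2,1) g=2 f=10, (2,5) g=4 f=10, (3,2) g=2 f=8, (3,3) g=3 f=8, (3,5) g=5 f=10, (4,4) g=5 f=8]
step 2: expand (4,4) (f=8, h=3) → closed; open now [(0,2) g=1 f=10, (1,1) g=1 f=10, (1,4) g=4 f=10, (2,1) g=2 f=10, (2,5) g=4 f=10, (3,2) g=2 f=8, (3,3) g=3 f=8, (3,5) g=5 f=10, (4,3) g=6 f=10, (4,5) g=6 f=10]
step 3: expand (3,3) (f=8, h=5) → closed; open now [(0,2) g=1 f=10, (1,1) g=1 f=10, (1,4) g=4 f=10, (2,1) g=2 f=10, (2,5) g=4 f=10, (3,2) g=2 f=8, (3,5) g=5 f=10, (4,3) g=4 f=8, (4,5) g=6 f=10]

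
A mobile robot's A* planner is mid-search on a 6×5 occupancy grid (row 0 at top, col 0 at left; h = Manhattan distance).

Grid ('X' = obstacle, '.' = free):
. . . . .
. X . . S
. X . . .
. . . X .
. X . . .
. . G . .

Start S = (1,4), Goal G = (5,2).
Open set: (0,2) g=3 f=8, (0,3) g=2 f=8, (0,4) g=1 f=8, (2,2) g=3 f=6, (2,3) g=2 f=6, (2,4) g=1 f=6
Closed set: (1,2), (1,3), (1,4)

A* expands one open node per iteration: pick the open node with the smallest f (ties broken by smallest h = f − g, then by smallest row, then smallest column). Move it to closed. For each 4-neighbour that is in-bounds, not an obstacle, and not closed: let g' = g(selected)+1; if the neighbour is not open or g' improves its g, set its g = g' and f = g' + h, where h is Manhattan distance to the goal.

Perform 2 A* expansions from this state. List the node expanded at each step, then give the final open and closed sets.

order=[(2,2) → (3,2)]; open=[(0,2) g=3 f=8, (0,3) g=2 f=8, (0,4) g=1 f=8, (2,3) g=2 f=6, (2,4) g=1 f=6, (3,1) g=5 f=8, (4,2) g=5 f=6]; closed=[(1,2), (1,3), (1,4), (2,2), (3,2)]

step 1: expand (2,2) (f=6, h=3) → closed; open now [(0,2) g=3 f=8, (0,3) g=2 f=8, (0,4) g=1 f=8, (2,3) g=2 f=6, (2,4) g=1 f=6, (3,2) g=4 f=6]
step 2: expand (3,2) (f=6, h=2) → closed; open now [(0,2) g=3 f=8, (0,3) g=2 f=8, (0,4) g=1 f=8, (2,3) g=2 f=6, (2,4) g=1 f=6, (3,1) g=5 f=8, (4,2) g=5 f=6]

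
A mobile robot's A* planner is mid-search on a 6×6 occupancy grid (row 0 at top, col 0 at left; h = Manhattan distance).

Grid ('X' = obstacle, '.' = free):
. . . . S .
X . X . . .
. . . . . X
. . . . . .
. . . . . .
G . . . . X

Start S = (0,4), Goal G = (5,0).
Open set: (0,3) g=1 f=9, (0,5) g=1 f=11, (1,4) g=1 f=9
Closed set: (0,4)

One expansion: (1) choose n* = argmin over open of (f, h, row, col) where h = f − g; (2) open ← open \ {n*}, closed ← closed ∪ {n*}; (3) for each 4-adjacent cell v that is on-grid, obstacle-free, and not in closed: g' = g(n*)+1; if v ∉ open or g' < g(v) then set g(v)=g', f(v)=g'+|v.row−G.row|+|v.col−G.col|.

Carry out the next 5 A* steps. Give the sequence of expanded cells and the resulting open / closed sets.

order=[(0,3) → (0,2) → (0,1) → (0,0) → (1,1)]; open=[(0,5) g=1 f=11, (1,3) g=2 f=9, (1,4) g=1 f=9, (2,1) g=5 f=9]; closed=[(0,0), (0,1), (0,2), (0,3), (0,4), (1,1)]

step 1: expand (0,3) (f=9, h=8) → closed; open now [(0,2) g=2 f=9, (0,5) g=1 f=11, (1,3) g=2 f=9, (1,4) g=1 f=9]
step 2: expand (0,2) (f=9, h=7) → closed; open now [(0,1) g=3 f=9, (0,5) g=1 f=11, (1,3) g=2 f=9, (1,4) g=1 f=9]
step 3: expand (0,1) (f=9, h=6) → closed; open now [(0,0) g=4 f=9, (0,5) g=1 f=11, (1,1) g=4 f=9, (1,3) g=2 f=9, (1,4) g=1 f=9]
step 4: expand (0,0) (f=9, h=5) → closed; open now [(0,5) g=1 f=11, (1,1) g=4 f=9, (1,3) g=2 f=9, (1,4) g=1 f=9]
step 5: expand (1,1) (f=9, h=5) → closed; open now [(0,5) g=1 f=11, (1,3) g=2 f=9, (1,4) g=1 f=9, (2,1) g=5 f=9]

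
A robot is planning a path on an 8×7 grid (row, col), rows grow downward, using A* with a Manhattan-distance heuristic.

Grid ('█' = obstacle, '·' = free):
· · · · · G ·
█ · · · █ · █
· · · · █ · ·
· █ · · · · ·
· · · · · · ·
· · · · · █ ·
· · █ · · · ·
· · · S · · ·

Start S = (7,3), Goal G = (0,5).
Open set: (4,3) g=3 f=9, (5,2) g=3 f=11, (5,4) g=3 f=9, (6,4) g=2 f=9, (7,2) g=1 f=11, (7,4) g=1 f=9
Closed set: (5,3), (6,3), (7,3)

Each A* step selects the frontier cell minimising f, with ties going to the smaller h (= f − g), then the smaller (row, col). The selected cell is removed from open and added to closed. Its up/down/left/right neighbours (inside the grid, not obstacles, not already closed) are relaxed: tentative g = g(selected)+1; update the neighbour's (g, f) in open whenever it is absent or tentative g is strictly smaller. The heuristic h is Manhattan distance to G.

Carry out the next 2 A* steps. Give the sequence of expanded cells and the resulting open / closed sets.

step 1: expand (4,3) (f=9, h=6) → closed; open now [(3,3) g=4 f=9, (4,2) g=4 f=11, (4,4) g=4 f=9, (5,2) g=3 f=11, (5,4) g=3 f=9, (6,4) g=2 f=9, (7,2) g=1 f=11, (7,4) g=1 f=9]
step 2: expand (3,3) (f=9, h=5) → closed; open now [(2,3) g=5 f=9, (3,2) g=5 f=11, (3,4) g=5 f=9, (4,2) g=4 f=11, (4,4) g=4 f=9, (5,2) g=3 f=11, (5,4) g=3 f=9, (6,4) g=2 f=9, (7,2) g=1 f=11, (7,4) g=1 f=9]

order=[(4,3) → (3,3)]; open=[(2,3) g=5 f=9, (3,2) g=5 f=11, (3,4) g=5 f=9, (4,2) g=4 f=11, (4,4) g=4 f=9, (5,2) g=3 f=11, (5,4) g=3 f=9, (6,4) g=2 f=9, (7,2) g=1 f=11, (7,4) g=1 f=9]; closed=[(3,3), (4,3), (5,3), (6,3), (7,3)]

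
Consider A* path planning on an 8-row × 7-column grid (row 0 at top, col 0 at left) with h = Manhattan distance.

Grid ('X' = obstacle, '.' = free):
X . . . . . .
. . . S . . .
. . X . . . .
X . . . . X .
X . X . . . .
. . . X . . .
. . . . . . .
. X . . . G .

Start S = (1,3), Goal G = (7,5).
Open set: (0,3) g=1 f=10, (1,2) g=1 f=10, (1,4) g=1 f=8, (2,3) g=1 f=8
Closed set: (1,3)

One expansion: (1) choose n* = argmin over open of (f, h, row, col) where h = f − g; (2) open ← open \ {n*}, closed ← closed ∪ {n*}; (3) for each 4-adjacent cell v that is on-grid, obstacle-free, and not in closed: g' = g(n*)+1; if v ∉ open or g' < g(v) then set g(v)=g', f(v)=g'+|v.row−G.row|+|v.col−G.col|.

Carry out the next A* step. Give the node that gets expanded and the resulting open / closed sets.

step 1: expand (1,4) (f=8, h=7) → closed; open now [(0,3) g=1 f=10, (0,4) g=2 f=10, (1,2) g=1 f=10, (1,5) g=2 f=8, (2,3) g=1 f=8, (2,4) g=2 f=8]

expanded=(1,4); open=[(0,3) g=1 f=10, (0,4) g=2 f=10, (1,2) g=1 f=10, (1,5) g=2 f=8, (2,3) g=1 f=8, (2,4) g=2 f=8]; closed=[(1,3), (1,4)]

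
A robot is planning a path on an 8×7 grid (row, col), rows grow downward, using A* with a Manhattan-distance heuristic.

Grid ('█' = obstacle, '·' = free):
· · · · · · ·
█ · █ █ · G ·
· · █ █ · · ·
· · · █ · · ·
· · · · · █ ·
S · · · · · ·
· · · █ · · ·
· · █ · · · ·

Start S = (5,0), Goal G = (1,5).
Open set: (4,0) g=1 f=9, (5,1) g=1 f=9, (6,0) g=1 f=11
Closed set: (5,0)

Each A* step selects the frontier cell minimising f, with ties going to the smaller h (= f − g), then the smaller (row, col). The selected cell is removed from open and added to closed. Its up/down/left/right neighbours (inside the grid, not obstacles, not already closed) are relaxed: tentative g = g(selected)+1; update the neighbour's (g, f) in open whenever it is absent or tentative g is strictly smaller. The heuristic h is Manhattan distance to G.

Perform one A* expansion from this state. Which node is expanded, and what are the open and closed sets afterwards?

expanded=(4,0); open=[(3,0) g=2 f=9, (4,1) g=2 f=9, (5,1) g=1 f=9, (6,0) g=1 f=11]; closed=[(4,0), (5,0)]

step 1: expand (4,0) (f=9, h=8) → closed; open now [(3,0) g=2 f=9, (4,1) g=2 f=9, (5,1) g=1 f=9, (6,0) g=1 f=11]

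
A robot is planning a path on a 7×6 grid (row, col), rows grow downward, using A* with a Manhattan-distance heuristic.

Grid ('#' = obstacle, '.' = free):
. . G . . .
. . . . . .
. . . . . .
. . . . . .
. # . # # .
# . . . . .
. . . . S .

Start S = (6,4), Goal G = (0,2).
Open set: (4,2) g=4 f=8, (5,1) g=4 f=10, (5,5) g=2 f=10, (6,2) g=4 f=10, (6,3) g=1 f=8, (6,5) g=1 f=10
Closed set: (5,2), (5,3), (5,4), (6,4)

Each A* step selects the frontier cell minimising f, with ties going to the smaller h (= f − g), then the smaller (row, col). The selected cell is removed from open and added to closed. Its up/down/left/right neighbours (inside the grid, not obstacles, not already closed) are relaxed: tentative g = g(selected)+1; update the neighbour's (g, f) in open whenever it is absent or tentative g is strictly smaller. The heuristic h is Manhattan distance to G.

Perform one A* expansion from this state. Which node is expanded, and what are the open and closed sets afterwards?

step 1: expand (4,2) (f=8, h=4) → closed; open now [(3,2) g=5 f=8, (5,1) g=4 f=10, (5,5) g=2 f=10, (6,2) g=4 f=10, (6,3) g=1 f=8, (6,5) g=1 f=10]

expanded=(4,2); open=[(3,2) g=5 f=8, (5,1) g=4 f=10, (5,5) g=2 f=10, (6,2) g=4 f=10, (6,3) g=1 f=8, (6,5) g=1 f=10]; closed=[(4,2), (5,2), (5,3), (5,4), (6,4)]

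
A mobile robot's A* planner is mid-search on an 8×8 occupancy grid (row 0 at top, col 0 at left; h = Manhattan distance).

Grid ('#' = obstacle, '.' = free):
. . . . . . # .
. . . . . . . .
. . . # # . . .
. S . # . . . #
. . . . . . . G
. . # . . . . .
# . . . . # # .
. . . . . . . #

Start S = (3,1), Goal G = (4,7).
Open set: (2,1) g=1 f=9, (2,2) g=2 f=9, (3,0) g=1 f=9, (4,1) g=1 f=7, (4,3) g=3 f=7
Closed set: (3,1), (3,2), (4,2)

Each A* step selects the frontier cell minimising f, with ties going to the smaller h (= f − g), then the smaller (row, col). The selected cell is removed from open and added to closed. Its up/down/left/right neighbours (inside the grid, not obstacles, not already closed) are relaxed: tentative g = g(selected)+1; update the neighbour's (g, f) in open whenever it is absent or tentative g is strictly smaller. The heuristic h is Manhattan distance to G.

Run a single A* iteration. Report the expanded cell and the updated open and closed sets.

expanded=(4,3); open=[(2,1) g=1 f=9, (2,2) g=2 f=9, (3,0) g=1 f=9, (4,1) g=1 f=7, (4,4) g=4 f=7, (5,3) g=4 f=9]; closed=[(3,1), (3,2), (4,2), (4,3)]

step 1: expand (4,3) (f=7, h=4) → closed; open now [(2,1) g=1 f=9, (2,2) g=2 f=9, (3,0) g=1 f=9, (4,1) g=1 f=7, (4,4) g=4 f=7, (5,3) g=4 f=9]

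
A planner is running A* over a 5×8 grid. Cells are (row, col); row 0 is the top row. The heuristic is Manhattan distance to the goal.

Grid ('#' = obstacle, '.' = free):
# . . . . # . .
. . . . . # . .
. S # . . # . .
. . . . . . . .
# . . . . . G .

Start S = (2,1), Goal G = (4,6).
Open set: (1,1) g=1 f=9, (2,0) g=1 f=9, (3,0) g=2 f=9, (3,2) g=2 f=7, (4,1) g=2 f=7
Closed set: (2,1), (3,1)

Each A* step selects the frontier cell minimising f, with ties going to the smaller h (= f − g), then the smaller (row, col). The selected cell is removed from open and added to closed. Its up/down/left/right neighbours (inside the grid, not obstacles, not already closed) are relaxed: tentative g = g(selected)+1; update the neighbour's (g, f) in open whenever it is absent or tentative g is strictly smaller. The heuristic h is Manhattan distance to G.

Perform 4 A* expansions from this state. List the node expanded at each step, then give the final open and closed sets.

order=[(3,2) → (3,3) → (3,4) → (3,5)]; open=[(1,1) g=1 f=9, (2,0) g=1 f=9, (2,3) g=4 f=9, (2,4) g=5 f=9, (3,0) g=2 f=9, (3,6) g=6 f=7, (4,1) g=2 f=7, (4,2) g=3 f=7, (4,3) g=4 f=7, (4,4) g=5 f=7, (4,5) g=6 f=7]; closed=[(2,1), (3,1), (3,2), (3,3), (3,4), (3,5)]

step 1: expand (3,2) (f=7, h=5) → closed; open now [(1,1) g=1 f=9, (2,0) g=1 f=9, (3,0) g=2 f=9, (3,3) g=3 f=7, (4,1) g=2 f=7, (4,2) g=3 f=7]
step 2: expand (3,3) (f=7, h=4) → closed; open now [(1,1) g=1 f=9, (2,0) g=1 f=9, (2,3) g=4 f=9, (3,0) g=2 f=9, (3,4) g=4 f=7, (4,1) g=2 f=7, (4,2) g=3 f=7, (4,3) g=4 f=7]
step 3: expand (3,4) (f=7, h=3) → closed; open now [(1,1) g=1 f=9, (2,0) g=1 f=9, (2,3) g=4 f=9, (2,4) g=5 f=9, (3,0) g=2 f=9, (3,5) g=5 f=7, (4,1) g=2 f=7, (4,2) g=3 f=7, (4,3) g=4 f=7, (4,4) g=5 f=7]
step 4: expand (3,5) (f=7, h=2) → closed; open now [(1,1) g=1 f=9, (2,0) g=1 f=9, (2,3) g=4 f=9, (2,4) g=5 f=9, (3,0) g=2 f=9, (3,6) g=6 f=7, (4,1) g=2 f=7, (4,2) g=3 f=7, (4,3) g=4 f=7, (4,4) g=5 f=7, (4,5) g=6 f=7]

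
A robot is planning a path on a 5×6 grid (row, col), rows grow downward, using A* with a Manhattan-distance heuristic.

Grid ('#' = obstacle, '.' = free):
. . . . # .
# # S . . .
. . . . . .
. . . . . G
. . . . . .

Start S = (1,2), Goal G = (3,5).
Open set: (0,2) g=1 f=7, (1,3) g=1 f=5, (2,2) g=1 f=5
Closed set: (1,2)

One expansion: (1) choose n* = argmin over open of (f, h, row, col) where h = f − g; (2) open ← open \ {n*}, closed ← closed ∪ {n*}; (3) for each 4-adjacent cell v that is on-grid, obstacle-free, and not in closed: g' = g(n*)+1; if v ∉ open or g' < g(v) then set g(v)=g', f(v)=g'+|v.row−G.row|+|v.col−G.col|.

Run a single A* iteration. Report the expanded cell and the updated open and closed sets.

expanded=(1,3); open=[(0,2) g=1 f=7, (0,3) g=2 f=7, (1,4) g=2 f=5, (2,2) g=1 f=5, (2,3) g=2 f=5]; closed=[(1,2), (1,3)]

step 1: expand (1,3) (f=5, h=4) → closed; open now [(0,2) g=1 f=7, (0,3) g=2 f=7, (1,4) g=2 f=5, (2,2) g=1 f=5, (2,3) g=2 f=5]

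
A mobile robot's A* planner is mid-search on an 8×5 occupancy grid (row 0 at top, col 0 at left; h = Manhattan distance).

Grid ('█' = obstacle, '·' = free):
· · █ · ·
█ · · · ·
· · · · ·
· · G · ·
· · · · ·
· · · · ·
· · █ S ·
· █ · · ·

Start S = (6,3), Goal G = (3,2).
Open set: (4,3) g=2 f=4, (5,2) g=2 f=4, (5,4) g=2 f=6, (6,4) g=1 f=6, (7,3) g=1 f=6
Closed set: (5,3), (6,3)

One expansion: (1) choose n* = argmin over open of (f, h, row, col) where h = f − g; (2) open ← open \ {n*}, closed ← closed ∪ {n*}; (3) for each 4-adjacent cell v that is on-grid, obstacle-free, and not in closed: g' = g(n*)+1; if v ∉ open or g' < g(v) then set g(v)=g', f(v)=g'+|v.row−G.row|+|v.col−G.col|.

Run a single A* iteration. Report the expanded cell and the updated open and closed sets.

expanded=(4,3); open=[(3,3) g=3 f=4, (4,2) g=3 f=4, (4,4) g=3 f=6, (5,2) g=2 f=4, (5,4) g=2 f=6, (6,4) g=1 f=6, (7,3) g=1 f=6]; closed=[(4,3), (5,3), (6,3)]

step 1: expand (4,3) (f=4, h=2) → closed; open now [(3,3) g=3 f=4, (4,2) g=3 f=4, (4,4) g=3 f=6, (5,2) g=2 f=4, (5,4) g=2 f=6, (6,4) g=1 f=6, (7,3) g=1 f=6]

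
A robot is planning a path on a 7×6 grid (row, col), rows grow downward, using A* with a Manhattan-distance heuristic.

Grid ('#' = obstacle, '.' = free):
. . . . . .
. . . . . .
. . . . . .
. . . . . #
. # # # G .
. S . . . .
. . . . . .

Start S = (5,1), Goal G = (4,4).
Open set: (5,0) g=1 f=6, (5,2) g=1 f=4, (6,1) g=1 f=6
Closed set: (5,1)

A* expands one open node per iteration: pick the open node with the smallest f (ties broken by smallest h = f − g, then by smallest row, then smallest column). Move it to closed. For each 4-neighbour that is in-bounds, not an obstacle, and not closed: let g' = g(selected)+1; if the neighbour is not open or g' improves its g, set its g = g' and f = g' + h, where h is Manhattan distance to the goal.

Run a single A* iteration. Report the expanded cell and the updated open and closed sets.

step 1: expand (5,2) (f=4, h=3) → closed; open now [(5,0) g=1 f=6, (5,3) g=2 f=4, (6,1) g=1 f=6, (6,2) g=2 f=6]

expanded=(5,2); open=[(5,0) g=1 f=6, (5,3) g=2 f=4, (6,1) g=1 f=6, (6,2) g=2 f=6]; closed=[(5,1), (5,2)]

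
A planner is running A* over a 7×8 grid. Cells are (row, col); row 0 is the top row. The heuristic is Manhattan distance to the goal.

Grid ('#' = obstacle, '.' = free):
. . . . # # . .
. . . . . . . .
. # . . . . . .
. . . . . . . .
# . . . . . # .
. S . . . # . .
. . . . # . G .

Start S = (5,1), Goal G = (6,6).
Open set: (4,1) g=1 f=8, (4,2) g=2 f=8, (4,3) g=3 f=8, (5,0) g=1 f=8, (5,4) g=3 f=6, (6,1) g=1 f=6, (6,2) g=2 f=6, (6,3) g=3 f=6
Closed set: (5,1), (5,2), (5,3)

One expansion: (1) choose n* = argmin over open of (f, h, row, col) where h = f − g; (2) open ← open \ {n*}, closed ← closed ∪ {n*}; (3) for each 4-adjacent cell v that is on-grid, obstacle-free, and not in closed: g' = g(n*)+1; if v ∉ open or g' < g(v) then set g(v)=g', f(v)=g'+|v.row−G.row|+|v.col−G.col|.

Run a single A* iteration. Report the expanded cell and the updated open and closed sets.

expanded=(5,4); open=[(4,1) g=1 f=8, (4,2) g=2 f=8, (4,3) g=3 f=8, (4,4) g=4 f=8, (5,0) g=1 f=8, (6,1) g=1 f=6, (6,2) g=2 f=6, (6,3) g=3 f=6]; closed=[(5,1), (5,2), (5,3), (5,4)]

step 1: expand (5,4) (f=6, h=3) → closed; open now [(4,1) g=1 f=8, (4,2) g=2 f=8, (4,3) g=3 f=8, (4,4) g=4 f=8, (5,0) g=1 f=8, (6,1) g=1 f=6, (6,2) g=2 f=6, (6,3) g=3 f=6]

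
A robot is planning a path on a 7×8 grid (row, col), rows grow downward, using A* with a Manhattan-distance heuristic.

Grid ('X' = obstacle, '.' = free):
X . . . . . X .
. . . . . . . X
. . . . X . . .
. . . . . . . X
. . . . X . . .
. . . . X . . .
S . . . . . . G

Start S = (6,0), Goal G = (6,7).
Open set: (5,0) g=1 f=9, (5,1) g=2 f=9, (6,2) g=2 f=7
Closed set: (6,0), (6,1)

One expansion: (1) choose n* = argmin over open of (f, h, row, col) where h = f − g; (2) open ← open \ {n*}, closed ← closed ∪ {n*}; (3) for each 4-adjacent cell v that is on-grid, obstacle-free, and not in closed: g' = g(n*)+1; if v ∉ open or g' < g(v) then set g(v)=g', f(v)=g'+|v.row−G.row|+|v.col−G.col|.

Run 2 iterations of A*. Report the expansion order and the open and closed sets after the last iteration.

order=[(6,2) → (6,3)]; open=[(5,0) g=1 f=9, (5,1) g=2 f=9, (5,2) g=3 f=9, (5,3) g=4 f=9, (6,4) g=4 f=7]; closed=[(6,0), (6,1), (6,2), (6,3)]

step 1: expand (6,2) (f=7, h=5) → closed; open now [(5,0) g=1 f=9, (5,1) g=2 f=9, (5,2) g=3 f=9, (6,3) g=3 f=7]
step 2: expand (6,3) (f=7, h=4) → closed; open now [(5,0) g=1 f=9, (5,1) g=2 f=9, (5,2) g=3 f=9, (5,3) g=4 f=9, (6,4) g=4 f=7]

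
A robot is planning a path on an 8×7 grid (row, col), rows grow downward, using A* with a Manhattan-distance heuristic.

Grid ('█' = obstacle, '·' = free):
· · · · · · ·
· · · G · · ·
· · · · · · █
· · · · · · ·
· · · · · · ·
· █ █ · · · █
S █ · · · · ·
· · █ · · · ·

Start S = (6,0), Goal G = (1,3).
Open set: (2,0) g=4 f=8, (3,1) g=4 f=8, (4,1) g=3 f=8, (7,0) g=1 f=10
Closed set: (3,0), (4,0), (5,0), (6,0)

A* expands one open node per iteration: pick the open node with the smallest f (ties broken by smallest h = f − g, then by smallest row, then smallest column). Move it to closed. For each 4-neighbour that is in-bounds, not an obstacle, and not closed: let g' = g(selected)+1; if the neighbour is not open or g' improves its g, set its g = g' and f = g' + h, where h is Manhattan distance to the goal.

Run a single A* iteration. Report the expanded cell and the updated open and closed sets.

expanded=(2,0); open=[(1,0) g=5 f=8, (2,1) g=5 f=8, (3,1) g=4 f=8, (4,1) g=3 f=8, (7,0) g=1 f=10]; closed=[(2,0), (3,0), (4,0), (5,0), (6,0)]

step 1: expand (2,0) (f=8, h=4) → closed; open now [(1,0) g=5 f=8, (2,1) g=5 f=8, (3,1) g=4 f=8, (4,1) g=3 f=8, (7,0) g=1 f=10]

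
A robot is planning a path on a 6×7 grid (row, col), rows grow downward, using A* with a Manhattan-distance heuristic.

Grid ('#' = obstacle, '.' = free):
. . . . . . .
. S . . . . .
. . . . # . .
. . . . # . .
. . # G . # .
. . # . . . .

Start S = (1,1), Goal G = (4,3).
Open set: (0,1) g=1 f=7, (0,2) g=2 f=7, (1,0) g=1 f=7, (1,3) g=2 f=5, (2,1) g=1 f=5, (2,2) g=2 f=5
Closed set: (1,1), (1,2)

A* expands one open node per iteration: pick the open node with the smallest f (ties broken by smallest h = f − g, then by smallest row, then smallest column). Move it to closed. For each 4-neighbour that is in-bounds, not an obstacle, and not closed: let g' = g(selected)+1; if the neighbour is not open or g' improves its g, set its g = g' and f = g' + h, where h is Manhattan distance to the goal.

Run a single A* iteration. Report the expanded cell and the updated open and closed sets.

expanded=(1,3); open=[(0,1) g=1 f=7, (0,2) g=2 f=7, (0,3) g=3 f=7, (1,0) g=1 f=7, (1,4) g=3 f=7, (2,1) g=1 f=5, (2,2) g=2 f=5, (2,3) g=3 f=5]; closed=[(1,1), (1,2), (1,3)]

step 1: expand (1,3) (f=5, h=3) → closed; open now [(0,1) g=1 f=7, (0,2) g=2 f=7, (0,3) g=3 f=7, (1,0) g=1 f=7, (1,4) g=3 f=7, (2,1) g=1 f=5, (2,2) g=2 f=5, (2,3) g=3 f=5]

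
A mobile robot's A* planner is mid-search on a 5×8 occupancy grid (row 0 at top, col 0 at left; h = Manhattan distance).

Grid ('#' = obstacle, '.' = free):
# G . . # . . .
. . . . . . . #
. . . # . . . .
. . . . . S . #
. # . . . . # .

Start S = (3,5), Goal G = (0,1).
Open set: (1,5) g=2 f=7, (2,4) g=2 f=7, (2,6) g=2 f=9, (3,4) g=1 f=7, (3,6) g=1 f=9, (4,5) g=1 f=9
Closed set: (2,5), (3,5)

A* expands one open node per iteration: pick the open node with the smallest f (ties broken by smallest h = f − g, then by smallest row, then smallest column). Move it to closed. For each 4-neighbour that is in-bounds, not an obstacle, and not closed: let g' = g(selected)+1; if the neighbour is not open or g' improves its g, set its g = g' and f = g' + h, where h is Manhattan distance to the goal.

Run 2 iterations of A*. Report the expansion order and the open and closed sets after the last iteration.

step 1: expand (1,5) (f=7, h=5) → closed; open now [(0,5) g=3 f=7, (1,4) g=3 f=7, (1,6) g=3 f=9, (2,4) g=2 f=7, (2,6) g=2 f=9, (3,4) g=1 f=7, (3,6) g=1 f=9, (4,5) g=1 f=9]
step 2: expand (0,5) (f=7, h=4) → closed; open now [(0,6) g=4 f=9, (1,4) g=3 f=7, (1,6) g=3 f=9, (2,4) g=2 f=7, (2,6) g=2 f=9, (3,4) g=1 f=7, (3,6) g=1 f=9, (4,5) g=1 f=9]

order=[(1,5) → (0,5)]; open=[(0,6) g=4 f=9, (1,4) g=3 f=7, (1,6) g=3 f=9, (2,4) g=2 f=7, (2,6) g=2 f=9, (3,4) g=1 f=7, (3,6) g=1 f=9, (4,5) g=1 f=9]; closed=[(0,5), (1,5), (2,5), (3,5)]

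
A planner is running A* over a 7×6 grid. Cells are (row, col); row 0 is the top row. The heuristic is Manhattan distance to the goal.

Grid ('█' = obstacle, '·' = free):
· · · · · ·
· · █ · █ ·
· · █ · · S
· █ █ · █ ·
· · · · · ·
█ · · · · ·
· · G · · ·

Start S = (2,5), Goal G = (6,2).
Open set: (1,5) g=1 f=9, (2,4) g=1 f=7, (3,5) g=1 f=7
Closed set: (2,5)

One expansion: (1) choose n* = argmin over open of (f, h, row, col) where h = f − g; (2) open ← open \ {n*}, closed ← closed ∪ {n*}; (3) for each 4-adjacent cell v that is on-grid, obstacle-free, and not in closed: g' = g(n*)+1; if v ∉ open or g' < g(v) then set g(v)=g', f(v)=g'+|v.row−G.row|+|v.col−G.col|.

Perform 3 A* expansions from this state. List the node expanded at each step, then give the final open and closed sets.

step 1: expand (2,4) (f=7, h=6) → closed; open now [(1,5) g=1 f=9, (2,3) g=2 f=7, (3,5) g=1 f=7]
step 2: expand (2,3) (f=7, h=5) → closed; open now [(1,3) g=3 f=9, (1,5) g=1 f=9, (3,3) g=3 f=7, (3,5) g=1 f=7]
step 3: expand (3,3) (f=7, h=4) → closed; open now [(1,3) g=3 f=9, (1,5) g=1 f=9, (3,5) g=1 f=7, (4,3) g=4 f=7]

order=[(2,4) → (2,3) → (3,3)]; open=[(1,3) g=3 f=9, (1,5) g=1 f=9, (3,5) g=1 f=7, (4,3) g=4 f=7]; closed=[(2,3), (2,4), (2,5), (3,3)]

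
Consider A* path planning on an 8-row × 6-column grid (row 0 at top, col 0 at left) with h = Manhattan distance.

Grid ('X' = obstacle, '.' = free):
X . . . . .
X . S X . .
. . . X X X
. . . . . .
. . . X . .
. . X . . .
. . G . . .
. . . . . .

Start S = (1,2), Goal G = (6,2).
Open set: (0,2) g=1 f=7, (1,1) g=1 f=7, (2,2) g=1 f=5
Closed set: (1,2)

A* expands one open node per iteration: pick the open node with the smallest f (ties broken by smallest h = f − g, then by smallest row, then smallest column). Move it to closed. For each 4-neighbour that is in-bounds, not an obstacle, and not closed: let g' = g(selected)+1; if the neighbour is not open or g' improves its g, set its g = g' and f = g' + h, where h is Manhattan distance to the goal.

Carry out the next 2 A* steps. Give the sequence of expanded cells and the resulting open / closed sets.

step 1: expand (2,2) (f=5, h=4) → closed; open now [(0,2) g=1 f=7, (1,1) g=1 f=7, (2,1) g=2 f=7, (3,2) g=2 f=5]
step 2: expand (3,2) (f=5, h=3) → closed; open now [(0,2) g=1 f=7, (1,1) g=1 f=7, (2,1) g=2 f=7, (3,1) g=3 f=7, (3,3) g=3 f=7, (4,2) g=3 f=5]

order=[(2,2) → (3,2)]; open=[(0,2) g=1 f=7, (1,1) g=1 f=7, (2,1) g=2 f=7, (3,1) g=3 f=7, (3,3) g=3 f=7, (4,2) g=3 f=5]; closed=[(1,2), (2,2), (3,2)]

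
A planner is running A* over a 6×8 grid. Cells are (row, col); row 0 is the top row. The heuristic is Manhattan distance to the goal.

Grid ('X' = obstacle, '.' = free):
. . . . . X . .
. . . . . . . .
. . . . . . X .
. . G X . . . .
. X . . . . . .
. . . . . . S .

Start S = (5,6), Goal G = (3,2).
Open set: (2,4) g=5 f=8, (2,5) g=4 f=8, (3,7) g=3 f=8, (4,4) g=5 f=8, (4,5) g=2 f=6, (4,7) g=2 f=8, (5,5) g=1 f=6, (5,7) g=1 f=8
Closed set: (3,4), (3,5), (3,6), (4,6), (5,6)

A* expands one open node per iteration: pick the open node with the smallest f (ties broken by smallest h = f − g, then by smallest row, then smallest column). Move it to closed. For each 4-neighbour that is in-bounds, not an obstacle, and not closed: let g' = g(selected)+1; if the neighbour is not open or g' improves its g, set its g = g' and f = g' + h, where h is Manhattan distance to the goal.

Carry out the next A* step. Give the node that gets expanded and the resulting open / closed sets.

step 1: expand (4,5) (f=6, h=4) → closed; open now [(2,4) g=5 f=8, (2,5) g=4 f=8, (3,7) g=3 f=8, (4,4) g=3 f=6, (4,7) g=2 f=8, (5,5) g=1 f=6, (5,7) g=1 f=8]

expanded=(4,5); open=[(2,4) g=5 f=8, (2,5) g=4 f=8, (3,7) g=3 f=8, (4,4) g=3 f=6, (4,7) g=2 f=8, (5,5) g=1 f=6, (5,7) g=1 f=8]; closed=[(3,4), (3,5), (3,6), (4,5), (4,6), (5,6)]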